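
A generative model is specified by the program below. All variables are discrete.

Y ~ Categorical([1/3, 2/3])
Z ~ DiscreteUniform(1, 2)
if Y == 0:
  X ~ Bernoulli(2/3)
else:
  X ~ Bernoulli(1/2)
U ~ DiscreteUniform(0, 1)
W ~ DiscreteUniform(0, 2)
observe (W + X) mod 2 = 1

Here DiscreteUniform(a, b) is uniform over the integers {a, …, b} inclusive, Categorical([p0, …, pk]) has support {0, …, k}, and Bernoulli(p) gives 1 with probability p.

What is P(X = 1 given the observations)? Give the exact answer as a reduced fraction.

Enumerate traces; 24 have nonzero weight after conditioning:
  (Y=0, Z=1, X=0, U=0, W=1) weight 1/108
  (Y=0, Z=1, X=0, U=1, W=1) weight 1/108
  (Y=0, Z=1, X=1, U=0, W=0) weight 1/54
  (Y=0, Z=1, X=1, U=0, W=2) weight 1/54
  (Y=0, Z=1, X=1, U=1, W=0) weight 1/54
  (Y=0, Z=1, X=1, U=1, W=2) weight 1/54
  (Y=0, Z=2, X=0, U=0, W=1) weight 1/108
  (Y=0, Z=2, X=0, U=1, W=1) weight 1/108
  … 16 more
Group by X:
  weight(X=0) = 4/27
  weight(X=1) = 10/27
Total weight = 4/27 + 10/27 = 14/27
P(X=0 | obs) = 4/27 / 14/27 = 2/7
P(X=1 | obs) = 10/27 / 14/27 = 5/7

P(X = 1 | obs) = 5/7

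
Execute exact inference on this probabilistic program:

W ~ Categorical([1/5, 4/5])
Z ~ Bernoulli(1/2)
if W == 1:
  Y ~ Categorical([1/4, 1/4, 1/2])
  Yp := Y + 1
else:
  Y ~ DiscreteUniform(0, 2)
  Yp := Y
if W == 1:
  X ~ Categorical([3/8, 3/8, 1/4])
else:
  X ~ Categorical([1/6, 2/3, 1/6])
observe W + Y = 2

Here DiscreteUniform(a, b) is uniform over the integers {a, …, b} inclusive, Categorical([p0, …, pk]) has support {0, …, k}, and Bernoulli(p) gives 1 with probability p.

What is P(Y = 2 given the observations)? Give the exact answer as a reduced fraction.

Enumerate traces; 12 have nonzero weight after conditioning:
  (W=0, Z=0, Y=2, X=0) weight 1/180
  (W=0, Z=0, Y=2, X=1) weight 1/45
  (W=0, Z=0, Y=2, X=2) weight 1/180
  (W=0, Z=1, Y=2, X=0) weight 1/180
  (W=0, Z=1, Y=2, X=1) weight 1/45
  (W=0, Z=1, Y=2, X=2) weight 1/180
  (W=1, Z=0, Y=1, X=0) weight 3/80
  (W=1, Z=0, Y=1, X=1) weight 3/80
  … 4 more
Group by Y:
  weight(Y=1) = 1/5
  weight(Y=2) = 1/15
Total weight = 1/5 + 1/15 = 4/15
P(Y=1 | obs) = 1/5 / 4/15 = 3/4
P(Y=2 | obs) = 1/15 / 4/15 = 1/4

P(Y = 2 | obs) = 1/4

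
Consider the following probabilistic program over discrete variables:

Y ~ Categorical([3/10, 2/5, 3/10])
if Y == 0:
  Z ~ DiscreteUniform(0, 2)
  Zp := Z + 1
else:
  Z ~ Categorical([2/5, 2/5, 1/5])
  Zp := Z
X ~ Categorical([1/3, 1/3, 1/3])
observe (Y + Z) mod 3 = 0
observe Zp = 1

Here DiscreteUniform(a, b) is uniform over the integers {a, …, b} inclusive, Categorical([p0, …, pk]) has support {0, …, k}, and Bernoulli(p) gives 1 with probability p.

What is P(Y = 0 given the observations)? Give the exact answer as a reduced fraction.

Enumerate traces; 6 have nonzero weight after conditioning:
  (Y=0, Z=0, X=0) weight 1/30
  (Y=0, Z=0, X=1) weight 1/30
  (Y=0, Z=0, X=2) weight 1/30
  (Y=2, Z=1, X=0) weight 1/25
  (Y=2, Z=1, X=1) weight 1/25
  (Y=2, Z=1, X=2) weight 1/25
Group by Y:
  weight(Y=0) = 1/10
  weight(Y=2) = 3/25
Total weight = 1/10 + 3/25 = 11/50
P(Y=0 | obs) = 1/10 / 11/50 = 5/11
P(Y=2 | obs) = 3/25 / 11/50 = 6/11

P(Y = 0 | obs) = 5/11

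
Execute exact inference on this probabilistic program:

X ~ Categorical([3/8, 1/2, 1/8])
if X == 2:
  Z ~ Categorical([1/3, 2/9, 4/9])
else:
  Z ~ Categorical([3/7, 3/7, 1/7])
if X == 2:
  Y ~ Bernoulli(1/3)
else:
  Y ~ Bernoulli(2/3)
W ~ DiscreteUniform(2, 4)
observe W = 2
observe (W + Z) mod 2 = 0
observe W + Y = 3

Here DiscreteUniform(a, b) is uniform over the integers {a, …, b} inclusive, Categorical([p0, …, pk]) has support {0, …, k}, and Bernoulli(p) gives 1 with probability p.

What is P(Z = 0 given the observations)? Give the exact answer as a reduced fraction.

Enumerate traces; 6 have nonzero weight after conditioning:
  (X=0, Z=0, Y=1, W=2) weight 1/28
  (X=0, Z=2, Y=1, W=2) weight 1/84
  (X=1, Z=0, Y=1, W=2) weight 1/21
  (X=1, Z=2, Y=1, W=2) weight 1/63
  (X=2, Z=0, Y=1, W=2) weight 1/216
  (X=2, Z=2, Y=1, W=2) weight 1/162
Group by Z:
  weight(Z=0) = 19/216
  weight(Z=2) = 11/324
Total weight = 19/216 + 11/324 = 79/648
P(Z=0 | obs) = 19/216 / 79/648 = 57/79
P(Z=2 | obs) = 11/324 / 79/648 = 22/79

P(Z = 0 | obs) = 57/79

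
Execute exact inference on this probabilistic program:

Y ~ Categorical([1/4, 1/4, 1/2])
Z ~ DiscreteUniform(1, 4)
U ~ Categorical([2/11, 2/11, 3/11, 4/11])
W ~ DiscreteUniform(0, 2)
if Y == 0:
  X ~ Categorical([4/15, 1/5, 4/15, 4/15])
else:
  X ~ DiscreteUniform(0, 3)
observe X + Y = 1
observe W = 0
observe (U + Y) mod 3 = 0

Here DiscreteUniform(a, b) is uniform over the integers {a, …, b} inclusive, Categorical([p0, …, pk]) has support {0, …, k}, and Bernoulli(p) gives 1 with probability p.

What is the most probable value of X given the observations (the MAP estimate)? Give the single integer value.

argmax_v P(X = v | obs) = 1

Enumerate traces; 12 have nonzero weight after conditioning:
  (Y=0, Z=1, U=0, W=0, X=1) weight 1/1320
  (Y=0, Z=1, U=3, W=0, X=1) weight 1/660
  (Y=0, Z=2, U=0, W=0, X=1) weight 1/1320
  (Y=0, Z=2, U=3, W=0, X=1) weight 1/660
  (Y=0, Z=3, U=0, W=0, X=1) weight 1/1320
  (Y=0, Z=3, U=3, W=0, X=1) weight 1/660
  (Y=0, Z=4, U=0, W=0, X=1) weight 1/1320
  (Y=0, Z=4, U=3, W=0, X=1) weight 1/660
  (Y=1, Z=1, U=2, W=0, X=0) weight 1/704
  … 3 more
Group by X:
  weight(X=0) = 1/176
  weight(X=1) = 1/110
Total weight = 1/176 + 1/110 = 13/880
P(X=0 | obs) = 1/176 / 13/880 = 5/13
P(X=1 | obs) = 1/110 / 13/880 = 8/13
argmax = 1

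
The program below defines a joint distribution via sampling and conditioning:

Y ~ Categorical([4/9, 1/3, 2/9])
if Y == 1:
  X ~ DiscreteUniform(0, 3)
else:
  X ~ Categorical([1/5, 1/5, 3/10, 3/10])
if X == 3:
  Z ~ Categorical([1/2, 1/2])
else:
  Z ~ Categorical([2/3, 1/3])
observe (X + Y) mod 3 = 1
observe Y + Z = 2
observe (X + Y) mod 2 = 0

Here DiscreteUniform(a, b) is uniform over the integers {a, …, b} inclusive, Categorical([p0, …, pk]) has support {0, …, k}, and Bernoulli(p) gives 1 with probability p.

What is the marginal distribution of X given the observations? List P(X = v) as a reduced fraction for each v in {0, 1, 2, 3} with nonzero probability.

Enumerate traces; 2 have nonzero weight after conditioning:
  (Y=1, X=3, Z=1) weight 1/24
  (Y=2, X=2, Z=0) weight 2/45
Group by X:
  weight(X=2) = 2/45
  weight(X=3) = 1/24
Total weight = 2/45 + 1/24 = 31/360
P(X=2 | obs) = 2/45 / 31/360 = 16/31
P(X=3 | obs) = 1/24 / 31/360 = 15/31

P(X=2) = 16/31, P(X=3) = 15/31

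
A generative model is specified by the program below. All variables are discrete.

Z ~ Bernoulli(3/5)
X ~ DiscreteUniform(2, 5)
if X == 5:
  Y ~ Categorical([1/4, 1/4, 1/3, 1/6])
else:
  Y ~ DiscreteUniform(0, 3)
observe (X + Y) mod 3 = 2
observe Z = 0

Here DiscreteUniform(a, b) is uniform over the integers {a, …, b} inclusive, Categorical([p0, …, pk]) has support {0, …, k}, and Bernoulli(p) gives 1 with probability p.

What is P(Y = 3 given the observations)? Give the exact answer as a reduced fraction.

Enumerate traces; 6 have nonzero weight after conditioning:
  (Z=0, X=2, Y=0) weight 1/40
  (Z=0, X=2, Y=3) weight 1/40
  (Z=0, X=3, Y=2) weight 1/40
  (Z=0, X=4, Y=1) weight 1/40
  (Z=0, X=5, Y=0) weight 1/40
  (Z=0, X=5, Y=3) weight 1/60
Group by Y:
  weight(Y=0) = 1/20
  weight(Y=1) = 1/40
  weight(Y=2) = 1/40
  weight(Y=3) = 1/24
Total weight = 1/20 + 1/40 + 1/40 + 1/24 = 17/120
P(Y=0 | obs) = 1/20 / 17/120 = 6/17
P(Y=1 | obs) = 1/40 / 17/120 = 3/17
P(Y=2 | obs) = 1/40 / 17/120 = 3/17
P(Y=3 | obs) = 1/24 / 17/120 = 5/17

P(Y = 3 | obs) = 5/17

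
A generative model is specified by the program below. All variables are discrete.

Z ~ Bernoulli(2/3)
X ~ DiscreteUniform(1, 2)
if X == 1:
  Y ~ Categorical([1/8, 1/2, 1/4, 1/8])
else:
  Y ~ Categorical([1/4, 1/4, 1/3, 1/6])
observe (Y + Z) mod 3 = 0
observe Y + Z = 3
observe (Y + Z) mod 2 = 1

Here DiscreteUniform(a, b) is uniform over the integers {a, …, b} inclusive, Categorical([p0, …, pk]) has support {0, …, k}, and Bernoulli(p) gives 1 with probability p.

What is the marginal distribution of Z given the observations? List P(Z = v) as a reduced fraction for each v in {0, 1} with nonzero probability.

Enumerate traces; 4 have nonzero weight after conditioning:
  (Z=0, X=1, Y=3) weight 1/48
  (Z=0, X=2, Y=3) weight 1/36
  (Z=1, X=1, Y=2) weight 1/12
  (Z=1, X=2, Y=2) weight 1/9
Group by Z:
  weight(Z=0) = 7/144
  weight(Z=1) = 7/36
Total weight = 7/144 + 7/36 = 35/144
P(Z=0 | obs) = 7/144 / 35/144 = 1/5
P(Z=1 | obs) = 7/36 / 35/144 = 4/5

P(Z=0) = 1/5, P(Z=1) = 4/5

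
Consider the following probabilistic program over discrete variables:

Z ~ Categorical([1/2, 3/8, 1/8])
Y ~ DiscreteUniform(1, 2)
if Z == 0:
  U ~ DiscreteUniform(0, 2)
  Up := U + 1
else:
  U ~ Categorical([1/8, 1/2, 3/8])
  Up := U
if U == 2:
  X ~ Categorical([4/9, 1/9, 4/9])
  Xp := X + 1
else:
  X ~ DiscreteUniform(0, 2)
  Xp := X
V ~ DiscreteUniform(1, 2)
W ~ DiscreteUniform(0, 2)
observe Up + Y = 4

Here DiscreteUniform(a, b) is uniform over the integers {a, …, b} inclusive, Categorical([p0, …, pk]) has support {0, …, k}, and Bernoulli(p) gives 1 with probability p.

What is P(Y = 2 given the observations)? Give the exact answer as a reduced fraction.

P(Y = 2 | obs) = 17/25

Enumerate traces; 72 have nonzero weight after conditioning:
  (Z=0, Y=1, U=2, X=0, V=1, W=0) weight 1/162
  (Z=0, Y=1, U=2, X=0, V=1, W=1) weight 1/162
  (Z=0, Y=1, U=2, X=0, V=1, W=2) weight 1/162
  (Z=0, Y=1, U=2, X=0, V=2, W=0) weight 1/162
  (Z=0, Y=1, U=2, X=0, V=2, W=1) weight 1/162
  (Z=0, Y=1, U=2, X=0, V=2, W=2) weight 1/162
  (Z=0, Y=1, U=2, X=1, V=1, W=0) weight 1/648
  (Z=0, Y=1, U=2, X=1, V=1, W=1) weight 1/648
  (Z=0, Y=2, U=1, X=0, V=1, W=0) weight 1/216
  … 63 more
Group by Y:
  weight(Y=1) = 1/12
  weight(Y=2) = 17/96
Total weight = 1/12 + 17/96 = 25/96
P(Y=1 | obs) = 1/12 / 25/96 = 8/25
P(Y=2 | obs) = 17/96 / 25/96 = 17/25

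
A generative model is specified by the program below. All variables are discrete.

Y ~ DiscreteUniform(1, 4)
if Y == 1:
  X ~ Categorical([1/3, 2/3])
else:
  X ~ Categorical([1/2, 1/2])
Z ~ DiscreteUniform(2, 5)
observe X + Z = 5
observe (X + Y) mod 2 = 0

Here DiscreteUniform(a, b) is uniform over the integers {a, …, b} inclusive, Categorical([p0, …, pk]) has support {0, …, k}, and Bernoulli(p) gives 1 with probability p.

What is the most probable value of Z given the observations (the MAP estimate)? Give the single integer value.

Enumerate traces; 4 have nonzero weight after conditioning:
  (Y=1, X=1, Z=4) weight 1/24
  (Y=2, X=0, Z=5) weight 1/32
  (Y=3, X=1, Z=4) weight 1/32
  (Y=4, X=0, Z=5) weight 1/32
Group by Z:
  weight(Z=4) = 7/96
  weight(Z=5) = 1/16
Total weight = 7/96 + 1/16 = 13/96
P(Z=4 | obs) = 7/96 / 13/96 = 7/13
P(Z=5 | obs) = 1/16 / 13/96 = 6/13
argmax = 4

argmax_v P(Z = v | obs) = 4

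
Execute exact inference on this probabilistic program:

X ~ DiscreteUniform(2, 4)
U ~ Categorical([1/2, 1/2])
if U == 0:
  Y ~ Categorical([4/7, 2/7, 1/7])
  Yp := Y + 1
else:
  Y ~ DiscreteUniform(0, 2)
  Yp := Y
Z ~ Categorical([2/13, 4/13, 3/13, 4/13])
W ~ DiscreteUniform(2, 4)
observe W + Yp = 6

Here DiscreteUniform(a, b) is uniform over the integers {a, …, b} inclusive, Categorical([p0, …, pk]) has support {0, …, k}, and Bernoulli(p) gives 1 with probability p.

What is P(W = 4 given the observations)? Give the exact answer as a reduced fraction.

Enumerate traces; 36 have nonzero weight after conditioning:
  (X=2, U=0, Y=1, Z=0, W=4) weight 2/819
  (X=2, U=0, Y=1, Z=1, W=4) weight 4/819
  (X=2, U=0, Y=1, Z=2, W=4) weight 1/273
  (X=2, U=0, Y=1, Z=3, W=4) weight 4/819
  (X=2, U=0, Y=2, Z=0, W=3) weight 1/819
  (X=2, U=0, Y=2, Z=1, W=3) weight 2/819
  (X=2, U=0, Y=2, Z=2, W=3) weight 1/546
  (X=2, U=0, Y=2, Z=3, W=3) weight 2/819
  … 28 more
Group by W:
  weight(W=3) = 1/42
  weight(W=4) = 13/126
Total weight = 1/42 + 13/126 = 8/63
P(W=3 | obs) = 1/42 / 8/63 = 3/16
P(W=4 | obs) = 13/126 / 8/63 = 13/16

P(W = 4 | obs) = 13/16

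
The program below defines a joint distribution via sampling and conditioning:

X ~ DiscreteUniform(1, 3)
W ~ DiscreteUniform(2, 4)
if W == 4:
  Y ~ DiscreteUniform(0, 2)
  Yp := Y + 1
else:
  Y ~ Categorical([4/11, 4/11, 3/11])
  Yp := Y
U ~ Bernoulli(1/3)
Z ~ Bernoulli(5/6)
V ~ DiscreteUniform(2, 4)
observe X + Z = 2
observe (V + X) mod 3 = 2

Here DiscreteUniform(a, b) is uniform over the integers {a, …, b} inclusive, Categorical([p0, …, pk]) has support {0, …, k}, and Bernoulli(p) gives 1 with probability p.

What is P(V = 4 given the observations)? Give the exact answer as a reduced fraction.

Enumerate traces; 36 have nonzero weight after conditioning:
  (X=1, W=2, Y=0, U=0, Z=1, V=4) weight 20/2673
  (X=1, W=2, Y=0, U=1, Z=1, V=4) weight 10/2673
  (X=1, W=2, Y=1, U=0, Z=1, V=4) weight 20/2673
  (X=1, W=2, Y=1, U=1, Z=1, V=4) weight 10/2673
  (X=1, W=2, Y=2, U=0, Z=1, V=4) weight 5/891
  (X=1, W=2, Y=2, U=1, Z=1, V=4) weight 5/1782
  (X=1, W=3, Y=0, U=0, Z=1, V=4) weight 20/2673
  (X=1, W=3, Y=0, U=1, Z=1, V=4) weight 10/2673
  (X=2, W=2, Y=0, U=0, Z=0, V=3) weight 4/2673
  … 27 more
Group by V:
  weight(V=3) = 1/54
  weight(V=4) = 5/54
Total weight = 1/54 + 5/54 = 1/9
P(V=3 | obs) = 1/54 / 1/9 = 1/6
P(V=4 | obs) = 5/54 / 1/9 = 5/6

P(V = 4 | obs) = 5/6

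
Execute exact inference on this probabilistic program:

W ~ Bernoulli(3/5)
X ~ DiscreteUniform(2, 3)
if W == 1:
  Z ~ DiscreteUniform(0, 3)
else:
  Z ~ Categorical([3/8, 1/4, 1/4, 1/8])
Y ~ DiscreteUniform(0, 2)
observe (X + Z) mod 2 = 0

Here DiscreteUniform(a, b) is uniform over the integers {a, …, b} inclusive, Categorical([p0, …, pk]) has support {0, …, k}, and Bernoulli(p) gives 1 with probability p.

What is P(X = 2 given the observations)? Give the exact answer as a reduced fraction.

Enumerate traces; 24 have nonzero weight after conditioning:
  (W=0, X=2, Z=0, Y=0) weight 1/40
  (W=0, X=2, Z=0, Y=1) weight 1/40
  (W=0, X=2, Z=0, Y=2) weight 1/40
  (W=0, X=2, Z=2, Y=0) weight 1/60
  (W=0, X=2, Z=2, Y=1) weight 1/60
  (W=0, X=2, Z=2, Y=2) weight 1/60
  (W=0, X=3, Z=1, Y=0) weight 1/60
  (W=0, X=3, Z=1, Y=1) weight 1/60
  … 16 more
Group by X:
  weight(X=2) = 11/40
  weight(X=3) = 9/40
Total weight = 11/40 + 9/40 = 1/2
P(X=2 | obs) = 11/40 / 1/2 = 11/20
P(X=3 | obs) = 9/40 / 1/2 = 9/20

P(X = 2 | obs) = 11/20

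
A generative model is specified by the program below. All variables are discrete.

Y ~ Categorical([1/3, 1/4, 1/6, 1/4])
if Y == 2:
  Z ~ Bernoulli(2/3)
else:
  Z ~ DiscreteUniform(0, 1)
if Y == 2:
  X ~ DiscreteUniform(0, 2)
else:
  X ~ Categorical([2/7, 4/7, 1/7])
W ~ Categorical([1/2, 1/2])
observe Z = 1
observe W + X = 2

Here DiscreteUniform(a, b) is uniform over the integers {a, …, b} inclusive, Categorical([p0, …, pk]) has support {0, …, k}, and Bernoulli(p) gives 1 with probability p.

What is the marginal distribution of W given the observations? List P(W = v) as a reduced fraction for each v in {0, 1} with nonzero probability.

Enumerate traces; 8 have nonzero weight after conditioning:
  (Y=0, Z=1, X=1, W=1) weight 1/21
  (Y=0, Z=1, X=2, W=0) weight 1/84
  (Y=1, Z=1, X=1, W=1) weight 1/28
  (Y=1, Z=1, X=2, W=0) weight 1/112
  (Y=2, Z=1, X=1, W=1) weight 1/54
  (Y=2, Z=1, X=2, W=0) weight 1/54
  (Y=3, Z=1, X=1, W=1) weight 1/28
  (Y=3, Z=1, X=2, W=0) weight 1/112
Group by W:
  weight(W=0) = 73/1512
  weight(W=1) = 26/189
Total weight = 73/1512 + 26/189 = 281/1512
P(W=0 | obs) = 73/1512 / 281/1512 = 73/281
P(W=1 | obs) = 26/189 / 281/1512 = 208/281

P(W=0) = 73/281, P(W=1) = 208/281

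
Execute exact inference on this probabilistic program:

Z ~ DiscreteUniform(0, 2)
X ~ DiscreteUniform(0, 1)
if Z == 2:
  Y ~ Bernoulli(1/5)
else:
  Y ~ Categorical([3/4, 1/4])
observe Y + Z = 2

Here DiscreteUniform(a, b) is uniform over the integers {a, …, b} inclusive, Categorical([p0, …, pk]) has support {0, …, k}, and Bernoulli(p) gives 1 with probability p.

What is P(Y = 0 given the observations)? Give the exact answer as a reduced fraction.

Enumerate traces; 4 have nonzero weight after conditioning:
  (Z=1, X=0, Y=1) weight 1/24
  (Z=1, X=1, Y=1) weight 1/24
  (Z=2, X=0, Y=0) weight 2/15
  (Z=2, X=1, Y=0) weight 2/15
Group by Y:
  weight(Y=0) = 4/15
  weight(Y=1) = 1/12
Total weight = 4/15 + 1/12 = 7/20
P(Y=0 | obs) = 4/15 / 7/20 = 16/21
P(Y=1 | obs) = 1/12 / 7/20 = 5/21

P(Y = 0 | obs) = 16/21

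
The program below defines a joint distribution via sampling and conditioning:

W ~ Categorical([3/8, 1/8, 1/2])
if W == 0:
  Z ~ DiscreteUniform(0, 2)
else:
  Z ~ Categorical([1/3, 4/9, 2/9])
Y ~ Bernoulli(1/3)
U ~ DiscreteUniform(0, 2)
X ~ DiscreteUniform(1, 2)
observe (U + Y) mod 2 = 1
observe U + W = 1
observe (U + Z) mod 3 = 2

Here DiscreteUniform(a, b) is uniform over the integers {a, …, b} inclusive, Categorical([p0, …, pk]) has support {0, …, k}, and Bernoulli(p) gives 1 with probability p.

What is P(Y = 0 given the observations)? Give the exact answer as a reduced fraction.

Enumerate traces; 4 have nonzero weight after conditioning:
  (W=0, Z=1, Y=0, U=1, X=1) weight 1/72
  (W=0, Z=1, Y=0, U=1, X=2) weight 1/72
  (W=1, Z=2, Y=1, U=0, X=1) weight 1/648
  (W=1, Z=2, Y=1, U=0, X=2) weight 1/648
Group by Y:
  weight(Y=0) = 1/36
  weight(Y=1) = 1/324
Total weight = 1/36 + 1/324 = 5/162
P(Y=0 | obs) = 1/36 / 5/162 = 9/10
P(Y=1 | obs) = 1/324 / 5/162 = 1/10

P(Y = 0 | obs) = 9/10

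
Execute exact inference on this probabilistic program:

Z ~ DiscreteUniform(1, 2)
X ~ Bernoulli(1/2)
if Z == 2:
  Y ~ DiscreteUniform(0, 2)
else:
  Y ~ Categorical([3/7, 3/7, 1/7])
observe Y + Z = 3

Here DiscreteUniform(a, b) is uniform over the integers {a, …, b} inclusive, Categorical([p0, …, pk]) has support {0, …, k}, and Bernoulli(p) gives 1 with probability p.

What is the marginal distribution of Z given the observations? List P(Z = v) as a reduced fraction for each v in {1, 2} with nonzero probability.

Enumerate traces; 4 have nonzero weight after conditioning:
  (Z=1, X=0, Y=2) weight 1/28
  (Z=1, X=1, Y=2) weight 1/28
  (Z=2, X=0, Y=1) weight 1/12
  (Z=2, X=1, Y=1) weight 1/12
Group by Z:
  weight(Z=1) = 1/14
  weight(Z=2) = 1/6
Total weight = 1/14 + 1/6 = 5/21
P(Z=1 | obs) = 1/14 / 5/21 = 3/10
P(Z=2 | obs) = 1/6 / 5/21 = 7/10

P(Z=1) = 3/10, P(Z=2) = 7/10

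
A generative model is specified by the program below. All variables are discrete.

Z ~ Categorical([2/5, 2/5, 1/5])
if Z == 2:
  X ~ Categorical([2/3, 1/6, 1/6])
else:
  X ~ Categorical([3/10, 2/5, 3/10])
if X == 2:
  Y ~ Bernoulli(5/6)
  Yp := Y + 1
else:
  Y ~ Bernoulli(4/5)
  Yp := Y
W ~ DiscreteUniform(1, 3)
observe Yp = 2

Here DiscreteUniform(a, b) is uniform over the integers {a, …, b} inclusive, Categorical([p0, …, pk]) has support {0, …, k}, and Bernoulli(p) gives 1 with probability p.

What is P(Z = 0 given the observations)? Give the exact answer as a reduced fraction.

P(Z = 0 | obs) = 18/41

Enumerate traces; 9 have nonzero weight after conditioning:
  (Z=0, X=2, Y=1, W=1) weight 1/30
  (Z=0, X=2, Y=1, W=2) weight 1/30
  (Z=0, X=2, Y=1, W=3) weight 1/30
  (Z=1, X=2, Y=1, W=1) weight 1/30
  (Z=1, X=2, Y=1, W=2) weight 1/30
  (Z=1, X=2, Y=1, W=3) weight 1/30
  (Z=2, X=2, Y=1, W=1) weight 1/108
  (Z=2, X=2, Y=1, W=2) weight 1/108
  … 1 more
Group by Z:
  weight(Z=0) = 1/10
  weight(Z=1) = 1/10
  weight(Z=2) = 1/36
Total weight = 1/10 + 1/10 + 1/36 = 41/180
P(Z=0 | obs) = 1/10 / 41/180 = 18/41
P(Z=1 | obs) = 1/10 / 41/180 = 18/41
P(Z=2 | obs) = 1/36 / 41/180 = 5/41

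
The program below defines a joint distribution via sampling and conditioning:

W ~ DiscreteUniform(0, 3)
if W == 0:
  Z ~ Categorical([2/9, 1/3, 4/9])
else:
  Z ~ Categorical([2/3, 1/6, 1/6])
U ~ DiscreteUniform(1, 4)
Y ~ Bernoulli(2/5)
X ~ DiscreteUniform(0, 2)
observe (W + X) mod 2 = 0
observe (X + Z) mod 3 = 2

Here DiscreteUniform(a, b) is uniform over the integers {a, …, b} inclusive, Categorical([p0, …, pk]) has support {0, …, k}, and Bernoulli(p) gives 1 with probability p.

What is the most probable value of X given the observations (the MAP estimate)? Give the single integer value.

Enumerate traces; 48 have nonzero weight after conditioning:
  (W=0, Z=0, U=1, Y=0, X=2) weight 1/360
  (W=0, Z=0, U=1, Y=1, X=2) weight 1/540
  (W=0, Z=0, U=2, Y=0, X=2) weight 1/360
  (W=0, Z=0, U=2, Y=1, X=2) weight 1/540
  (W=0, Z=0, U=3, Y=0, X=2) weight 1/360
  (W=0, Z=0, U=3, Y=1, X=2) weight 1/540
  (W=0, Z=0, U=4, Y=0, X=2) weight 1/360
  (W=0, Z=0, U=4, Y=1, X=2) weight 1/540
  (W=0, Z=2, U=1, Y=0, X=0) weight 1/180
  (W=1, Z=1, U=1, Y=0, X=1) weight 1/480
  … 38 more
Group by X:
  weight(X=0) = 11/216
  weight(X=1) = 1/36
  weight(X=2) = 2/27
Total weight = 11/216 + 1/36 + 2/27 = 11/72
P(X=0 | obs) = 11/216 / 11/72 = 1/3
P(X=1 | obs) = 1/36 / 11/72 = 2/11
P(X=2 | obs) = 2/27 / 11/72 = 16/33
argmax = 2

argmax_v P(X = v | obs) = 2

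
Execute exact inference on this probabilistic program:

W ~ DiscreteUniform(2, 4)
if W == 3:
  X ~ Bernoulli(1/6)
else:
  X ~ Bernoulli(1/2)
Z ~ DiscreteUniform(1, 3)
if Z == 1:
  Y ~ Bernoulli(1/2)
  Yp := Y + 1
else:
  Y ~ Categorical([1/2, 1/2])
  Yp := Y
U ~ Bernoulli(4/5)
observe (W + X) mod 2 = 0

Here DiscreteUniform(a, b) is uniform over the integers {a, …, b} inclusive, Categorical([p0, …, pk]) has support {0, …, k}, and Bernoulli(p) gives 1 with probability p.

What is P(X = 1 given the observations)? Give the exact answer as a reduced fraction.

P(X = 1 | obs) = 1/7

Enumerate traces; 36 have nonzero weight after conditioning:
  (W=2, X=0, Z=1, Y=0, U=0) weight 1/180
  (W=2, X=0, Z=1, Y=0, U=1) weight 1/45
  (W=2, X=0, Z=1, Y=1, U=0) weight 1/180
  (W=2, X=0, Z=1, Y=1, U=1) weight 1/45
  (W=2, X=0, Z=2, Y=0, U=0) weight 1/180
  (W=2, X=0, Z=2, Y=0, U=1) weight 1/45
  (W=2, X=0, Z=2, Y=1, U=0) weight 1/180
  (W=2, X=0, Z=2, Y=1, U=1) weight 1/45
  (W=3, X=1, Z=1, Y=0, U=0) weight 1/540
  … 27 more
Group by X:
  weight(X=0) = 1/3
  weight(X=1) = 1/18
Total weight = 1/3 + 1/18 = 7/18
P(X=0 | obs) = 1/3 / 7/18 = 6/7
P(X=1 | obs) = 1/18 / 7/18 = 1/7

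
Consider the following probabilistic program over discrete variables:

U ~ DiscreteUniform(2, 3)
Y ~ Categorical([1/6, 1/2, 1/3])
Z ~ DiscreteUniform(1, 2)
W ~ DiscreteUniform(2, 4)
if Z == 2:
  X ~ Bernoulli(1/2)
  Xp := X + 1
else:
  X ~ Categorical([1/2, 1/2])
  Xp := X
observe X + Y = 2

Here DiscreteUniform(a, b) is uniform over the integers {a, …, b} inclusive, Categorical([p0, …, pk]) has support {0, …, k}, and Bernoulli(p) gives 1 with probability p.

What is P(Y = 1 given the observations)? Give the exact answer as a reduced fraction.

P(Y = 1 | obs) = 3/5

Enumerate traces; 24 have nonzero weight after conditioning:
  (U=2, Y=1, Z=1, W=2, X=1) weight 1/48
  (U=2, Y=1, Z=1, W=3, X=1) weight 1/48
  (U=2, Y=1, Z=1, W=4, X=1) weight 1/48
  (U=2, Y=1, Z=2, W=2, X=1) weight 1/48
  (U=2, Y=1, Z=2, W=3, X=1) weight 1/48
  (U=2, Y=1, Z=2, W=4, X=1) weight 1/48
  (U=2, Y=2, Z=1, W=2, X=0) weight 1/72
  (U=2, Y=2, Z=1, W=3, X=0) weight 1/72
  … 16 more
Group by Y:
  weight(Y=1) = 1/4
  weight(Y=2) = 1/6
Total weight = 1/4 + 1/6 = 5/12
P(Y=1 | obs) = 1/4 / 5/12 = 3/5
P(Y=2 | obs) = 1/6 / 5/12 = 2/5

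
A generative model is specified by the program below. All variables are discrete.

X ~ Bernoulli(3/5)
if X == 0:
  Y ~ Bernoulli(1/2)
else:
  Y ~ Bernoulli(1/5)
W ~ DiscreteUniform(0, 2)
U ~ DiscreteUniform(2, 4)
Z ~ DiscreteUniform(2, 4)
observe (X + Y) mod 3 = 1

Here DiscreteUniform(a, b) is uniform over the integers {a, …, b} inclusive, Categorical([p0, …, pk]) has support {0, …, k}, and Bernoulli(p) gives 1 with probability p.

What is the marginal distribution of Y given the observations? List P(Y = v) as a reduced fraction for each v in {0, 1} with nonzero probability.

Enumerate traces; 54 have nonzero weight after conditioning:
  (X=0, Y=1, W=0, U=2, Z=2) weight 1/135
  (X=0, Y=1, W=0, U=2, Z=3) weight 1/135
  (X=0, Y=1, W=0, U=2, Z=4) weight 1/135
  (X=0, Y=1, W=0, U=3, Z=2) weight 1/135
  (X=0, Y=1, W=0, U=3, Z=3) weight 1/135
  (X=0, Y=1, W=0, U=3, Z=4) weight 1/135
  (X=0, Y=1, W=0, U=4, Z=2) weight 1/135
  (X=0, Y=1, W=0, U=4, Z=3) weight 1/135
  (X=1, Y=0, W=0, U=2, Z=2) weight 4/225
  … 45 more
Group by Y:
  weight(Y=0) = 12/25
  weight(Y=1) = 1/5
Total weight = 12/25 + 1/5 = 17/25
P(Y=0 | obs) = 12/25 / 17/25 = 12/17
P(Y=1 | obs) = 1/5 / 17/25 = 5/17

P(Y=0) = 12/17, P(Y=1) = 5/17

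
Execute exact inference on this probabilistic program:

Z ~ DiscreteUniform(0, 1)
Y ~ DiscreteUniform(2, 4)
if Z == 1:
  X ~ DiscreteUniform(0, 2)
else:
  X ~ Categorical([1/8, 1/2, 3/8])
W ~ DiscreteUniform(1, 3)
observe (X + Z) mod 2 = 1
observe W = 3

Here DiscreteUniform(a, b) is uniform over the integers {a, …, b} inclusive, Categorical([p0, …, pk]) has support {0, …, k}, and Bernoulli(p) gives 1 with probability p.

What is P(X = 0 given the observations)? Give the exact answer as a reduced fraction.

Enumerate traces; 9 have nonzero weight after conditioning:
  (Z=0, Y=2, X=1, W=3) weight 1/36
  (Z=0, Y=3, X=1, W=3) weight 1/36
  (Z=0, Y=4, X=1, W=3) weight 1/36
  (Z=1, Y=2, X=0, W=3) weight 1/54
  (Z=1, Y=2, X=2, W=3) weight 1/54
  (Z=1, Y=3, X=0, W=3) weight 1/54
  (Z=1, Y=3, X=2, W=3) weight 1/54
  (Z=1, Y=4, X=0, W=3) weight 1/54
  … 1 more
Group by X:
  weight(X=0) = 1/18
  weight(X=1) = 1/12
  weight(X=2) = 1/18
Total weight = 1/18 + 1/12 + 1/18 = 7/36
P(X=0 | obs) = 1/18 / 7/36 = 2/7
P(X=1 | obs) = 1/12 / 7/36 = 3/7
P(X=2 | obs) = 1/18 / 7/36 = 2/7

P(X = 0 | obs) = 2/7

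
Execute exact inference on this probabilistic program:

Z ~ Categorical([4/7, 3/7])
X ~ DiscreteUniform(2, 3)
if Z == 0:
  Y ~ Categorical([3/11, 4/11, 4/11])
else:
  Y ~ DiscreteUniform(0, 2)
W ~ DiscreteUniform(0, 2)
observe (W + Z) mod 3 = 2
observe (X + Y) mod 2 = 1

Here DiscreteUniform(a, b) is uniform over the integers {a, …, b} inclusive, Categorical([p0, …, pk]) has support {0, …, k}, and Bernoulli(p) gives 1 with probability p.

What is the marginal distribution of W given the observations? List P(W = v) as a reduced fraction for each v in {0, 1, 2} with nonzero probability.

P(W=1) = 3/7, P(W=2) = 4/7

Enumerate traces; 6 have nonzero weight after conditioning:
  (Z=0, X=2, Y=1, W=2) weight 8/231
  (Z=0, X=3, Y=0, W=2) weight 2/77
  (Z=0, X=3, Y=2, W=2) weight 8/231
  (Z=1, X=2, Y=1, W=1) weight 1/42
  (Z=1, X=3, Y=0, W=1) weight 1/42
  (Z=1, X=3, Y=2, W=1) weight 1/42
Group by W:
  weight(W=1) = 1/14
  weight(W=2) = 2/21
Total weight = 1/14 + 2/21 = 1/6
P(W=1 | obs) = 1/14 / 1/6 = 3/7
P(W=2 | obs) = 2/21 / 1/6 = 4/7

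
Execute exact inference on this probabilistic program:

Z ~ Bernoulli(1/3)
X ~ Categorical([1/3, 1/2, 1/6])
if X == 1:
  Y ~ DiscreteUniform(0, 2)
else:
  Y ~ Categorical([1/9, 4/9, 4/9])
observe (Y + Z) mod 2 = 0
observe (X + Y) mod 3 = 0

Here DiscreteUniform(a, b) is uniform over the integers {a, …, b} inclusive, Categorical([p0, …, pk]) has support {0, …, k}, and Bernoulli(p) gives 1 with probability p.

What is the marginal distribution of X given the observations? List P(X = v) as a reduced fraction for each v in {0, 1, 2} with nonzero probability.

Enumerate traces; 3 have nonzero weight after conditioning:
  (Z=0, X=0, Y=0) weight 2/81
  (Z=0, X=1, Y=2) weight 1/9
  (Z=1, X=2, Y=1) weight 2/81
Group by X:
  weight(X=0) = 2/81
  weight(X=1) = 1/9
  weight(X=2) = 2/81
Total weight = 2/81 + 1/9 + 2/81 = 13/81
P(X=0 | obs) = 2/81 / 13/81 = 2/13
P(X=1 | obs) = 1/9 / 13/81 = 9/13
P(X=2 | obs) = 2/81 / 13/81 = 2/13

P(X=0) = 2/13, P(X=1) = 9/13, P(X=2) = 2/13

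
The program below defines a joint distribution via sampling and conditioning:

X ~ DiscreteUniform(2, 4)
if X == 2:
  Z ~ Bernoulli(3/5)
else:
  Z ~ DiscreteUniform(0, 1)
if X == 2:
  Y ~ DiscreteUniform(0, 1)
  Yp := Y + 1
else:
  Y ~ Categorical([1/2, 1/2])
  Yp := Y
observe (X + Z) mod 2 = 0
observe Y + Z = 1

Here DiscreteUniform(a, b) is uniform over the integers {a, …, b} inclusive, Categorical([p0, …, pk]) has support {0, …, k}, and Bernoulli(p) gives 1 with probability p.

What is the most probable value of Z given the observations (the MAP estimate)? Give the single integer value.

Enumerate traces; 3 have nonzero weight after conditioning:
  (X=2, Z=0, Y=1) weight 1/15
  (X=3, Z=1, Y=0) weight 1/12
  (X=4, Z=0, Y=1) weight 1/12
Group by Z:
  weight(Z=0) = 3/20
  weight(Z=1) = 1/12
Total weight = 3/20 + 1/12 = 7/30
P(Z=0 | obs) = 3/20 / 7/30 = 9/14
P(Z=1 | obs) = 1/12 / 7/30 = 5/14
argmax = 0

argmax_v P(Z = v | obs) = 0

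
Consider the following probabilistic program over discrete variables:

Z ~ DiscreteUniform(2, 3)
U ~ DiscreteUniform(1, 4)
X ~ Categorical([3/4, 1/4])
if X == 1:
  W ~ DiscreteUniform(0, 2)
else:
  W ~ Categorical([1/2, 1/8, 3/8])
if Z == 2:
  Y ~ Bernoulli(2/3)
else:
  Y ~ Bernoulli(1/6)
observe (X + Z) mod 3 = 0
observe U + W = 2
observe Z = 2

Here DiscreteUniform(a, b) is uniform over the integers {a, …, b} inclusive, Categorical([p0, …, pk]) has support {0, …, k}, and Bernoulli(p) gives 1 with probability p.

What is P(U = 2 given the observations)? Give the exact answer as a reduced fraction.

Enumerate traces; 4 have nonzero weight after conditioning:
  (Z=2, U=1, X=1, W=1, Y=0) weight 1/288
  (Z=2, U=1, X=1, W=1, Y=1) weight 1/144
  (Z=2, U=2, X=1, W=0, Y=0) weight 1/288
  (Z=2, U=2, X=1, W=0, Y=1) weight 1/144
Group by U:
  weight(U=1) = 1/96
  weight(U=2) = 1/96
Total weight = 1/96 + 1/96 = 1/48
P(U=1 | obs) = 1/96 / 1/48 = 1/2
P(U=2 | obs) = 1/96 / 1/48 = 1/2

P(U = 2 | obs) = 1/2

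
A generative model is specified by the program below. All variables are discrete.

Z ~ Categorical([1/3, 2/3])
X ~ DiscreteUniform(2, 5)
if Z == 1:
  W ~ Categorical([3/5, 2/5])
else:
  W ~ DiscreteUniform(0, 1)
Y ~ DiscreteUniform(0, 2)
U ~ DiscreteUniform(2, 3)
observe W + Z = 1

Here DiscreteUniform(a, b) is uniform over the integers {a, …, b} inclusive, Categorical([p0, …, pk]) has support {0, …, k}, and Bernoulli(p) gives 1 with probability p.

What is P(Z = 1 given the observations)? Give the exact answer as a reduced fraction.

P(Z = 1 | obs) = 12/17

Enumerate traces; 48 have nonzero weight after conditioning:
  (Z=0, X=2, W=1, Y=0, U=2) weight 1/144
  (Z=0, X=2, W=1, Y=0, U=3) weight 1/144
  (Z=0, X=2, W=1, Y=1, U=2) weight 1/144
  (Z=0, X=2, W=1, Y=1, U=3) weight 1/144
  (Z=0, X=2, W=1, Y=2, U=2) weight 1/144
  (Z=0, X=2, W=1, Y=2, U=3) weight 1/144
  (Z=0, X=3, W=1, Y=0, U=2) weight 1/144
  (Z=0, X=3, W=1, Y=0, U=3) weight 1/144
  (Z=1, X=2, W=0, Y=0, U=2) weight 1/60
  … 39 more
Group by Z:
  weight(Z=0) = 1/6
  weight(Z=1) = 2/5
Total weight = 1/6 + 2/5 = 17/30
P(Z=0 | obs) = 1/6 / 17/30 = 5/17
P(Z=1 | obs) = 2/5 / 17/30 = 12/17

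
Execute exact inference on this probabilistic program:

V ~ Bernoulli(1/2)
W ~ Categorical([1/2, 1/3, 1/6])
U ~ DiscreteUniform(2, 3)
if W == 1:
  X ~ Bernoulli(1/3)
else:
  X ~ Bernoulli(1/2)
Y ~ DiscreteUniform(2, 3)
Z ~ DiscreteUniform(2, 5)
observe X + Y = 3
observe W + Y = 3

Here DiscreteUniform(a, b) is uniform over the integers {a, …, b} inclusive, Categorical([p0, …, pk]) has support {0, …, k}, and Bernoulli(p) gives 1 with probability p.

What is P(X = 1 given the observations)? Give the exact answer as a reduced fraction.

P(X = 1 | obs) = 4/13

Enumerate traces; 32 have nonzero weight after conditioning:
  (V=0, W=0, U=2, X=0, Y=3, Z=2) weight 1/128
  (V=0, W=0, U=2, X=0, Y=3, Z=3) weight 1/128
  (V=0, W=0, U=2, X=0, Y=3, Z=4) weight 1/128
  (V=0, W=0, U=2, X=0, Y=3, Z=5) weight 1/128
  (V=0, W=0, U=3, X=0, Y=3, Z=2) weight 1/128
  (V=0, W=0, U=3, X=0, Y=3, Z=3) weight 1/128
  (V=0, W=0, U=3, X=0, Y=3, Z=4) weight 1/128
  (V=0, W=0, U=3, X=0, Y=3, Z=5) weight 1/128
  (V=0, W=1, U=2, X=1, Y=2, Z=2) weight 1/288
  … 23 more
Group by X:
  weight(X=0) = 1/8
  weight(X=1) = 1/18
Total weight = 1/8 + 1/18 = 13/72
P(X=0 | obs) = 1/8 / 13/72 = 9/13
P(X=1 | obs) = 1/18 / 13/72 = 4/13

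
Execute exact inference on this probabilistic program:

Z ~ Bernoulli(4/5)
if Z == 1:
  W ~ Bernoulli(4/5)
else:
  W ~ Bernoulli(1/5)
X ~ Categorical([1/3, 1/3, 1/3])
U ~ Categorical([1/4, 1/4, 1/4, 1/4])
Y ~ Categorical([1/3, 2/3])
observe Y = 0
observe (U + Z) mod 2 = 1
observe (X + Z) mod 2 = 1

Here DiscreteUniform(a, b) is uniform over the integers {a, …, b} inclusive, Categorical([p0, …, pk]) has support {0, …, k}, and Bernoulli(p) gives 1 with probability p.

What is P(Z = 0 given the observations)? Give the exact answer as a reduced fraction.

P(Z = 0 | obs) = 1/9

Enumerate traces; 12 have nonzero weight after conditioning:
  (Z=0, W=0, X=1, U=1, Y=0) weight 1/225
  (Z=0, W=0, X=1, U=3, Y=0) weight 1/225
  (Z=0, W=1, X=1, U=1, Y=0) weight 1/900
  (Z=0, W=1, X=1, U=3, Y=0) weight 1/900
  (Z=1, W=0, X=0, U=0, Y=0) weight 1/225
  (Z=1, W=0, X=0, U=2, Y=0) weight 1/225
  (Z=1, W=0, X=2, U=0, Y=0) weight 1/225
  (Z=1, W=0, X=2, U=2, Y=0) weight 1/225
  … 4 more
Group by Z:
  weight(Z=0) = 1/90
  weight(Z=1) = 4/45
Total weight = 1/90 + 4/45 = 1/10
P(Z=0 | obs) = 1/90 / 1/10 = 1/9
P(Z=1 | obs) = 4/45 / 1/10 = 8/9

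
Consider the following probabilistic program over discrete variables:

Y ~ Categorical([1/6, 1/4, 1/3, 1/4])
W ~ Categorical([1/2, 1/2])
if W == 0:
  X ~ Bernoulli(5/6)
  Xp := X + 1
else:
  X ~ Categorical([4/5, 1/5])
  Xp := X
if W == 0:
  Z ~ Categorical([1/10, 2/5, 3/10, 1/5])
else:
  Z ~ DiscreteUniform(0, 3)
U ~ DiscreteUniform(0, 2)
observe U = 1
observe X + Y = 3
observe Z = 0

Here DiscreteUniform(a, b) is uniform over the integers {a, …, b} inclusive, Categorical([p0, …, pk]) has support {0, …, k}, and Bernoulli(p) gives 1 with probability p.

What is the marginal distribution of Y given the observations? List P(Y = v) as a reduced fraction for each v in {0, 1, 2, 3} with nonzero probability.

P(Y=2) = 32/71, P(Y=3) = 39/71

Enumerate traces; 4 have nonzero weight after conditioning:
  (Y=2, W=0, X=1, Z=0, U=1) weight 1/216
  (Y=2, W=1, X=1, Z=0, U=1) weight 1/360
  (Y=3, W=0, X=0, Z=0, U=1) weight 1/1440
  (Y=3, W=1, X=0, Z=0, U=1) weight 1/120
Group by Y:
  weight(Y=2) = 1/135
  weight(Y=3) = 13/1440
Total weight = 1/135 + 13/1440 = 71/4320
P(Y=2 | obs) = 1/135 / 71/4320 = 32/71
P(Y=3 | obs) = 13/1440 / 71/4320 = 39/71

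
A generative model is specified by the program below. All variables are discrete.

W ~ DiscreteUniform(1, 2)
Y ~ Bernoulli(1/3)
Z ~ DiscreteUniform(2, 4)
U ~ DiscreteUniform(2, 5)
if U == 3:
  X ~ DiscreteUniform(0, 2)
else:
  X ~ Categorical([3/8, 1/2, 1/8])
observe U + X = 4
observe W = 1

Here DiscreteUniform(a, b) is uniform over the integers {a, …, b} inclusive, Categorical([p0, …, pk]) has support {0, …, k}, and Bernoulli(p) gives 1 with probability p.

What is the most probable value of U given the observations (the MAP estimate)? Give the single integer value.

argmax_v P(U = v | obs) = 4

Enumerate traces; 18 have nonzero weight after conditioning:
  (W=1, Y=0, Z=2, U=2, X=2) weight 1/288
  (W=1, Y=0, Z=2, U=3, X=1) weight 1/108
  (W=1, Y=0, Z=2, U=4, X=0) weight 1/96
  (W=1, Y=0, Z=3, U=2, X=2) weight 1/288
  (W=1, Y=0, Z=3, U=3, X=1) weight 1/108
  (W=1, Y=0, Z=3, U=4, X=0) weight 1/96
  (W=1, Y=0, Z=4, U=2, X=2) weight 1/288
  (W=1, Y=0, Z=4, U=3, X=1) weight 1/108
  … 10 more
Group by U:
  weight(U=2) = 1/64
  weight(U=3) = 1/24
  weight(U=4) = 3/64
Total weight = 1/64 + 1/24 + 3/64 = 5/48
P(U=2 | obs) = 1/64 / 5/48 = 3/20
P(U=3 | obs) = 1/24 / 5/48 = 2/5
P(U=4 | obs) = 3/64 / 5/48 = 9/20
argmax = 4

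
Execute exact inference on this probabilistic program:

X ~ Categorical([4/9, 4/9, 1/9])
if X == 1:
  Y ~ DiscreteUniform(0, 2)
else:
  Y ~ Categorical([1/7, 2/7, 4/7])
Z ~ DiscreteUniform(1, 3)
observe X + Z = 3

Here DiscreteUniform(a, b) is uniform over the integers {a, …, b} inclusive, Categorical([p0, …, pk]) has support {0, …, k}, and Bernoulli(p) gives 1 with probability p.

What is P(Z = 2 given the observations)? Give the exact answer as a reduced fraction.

Enumerate traces; 9 have nonzero weight after conditioning:
  (X=0, Y=0, Z=3) weight 4/189
  (X=0, Y=1, Z=3) weight 8/189
  (X=0, Y=2, Z=3) weight 16/189
  (X=1, Y=0, Z=2) weight 4/81
  (X=1, Y=1, Z=2) weight 4/81
  (X=1, Y=2, Z=2) weight 4/81
  (X=2, Y=0, Z=1) weight 1/189
  (X=2, Y=1, Z=1) weight 2/189
  … 1 more
Group by Z:
  weight(Z=1) = 1/27
  weight(Z=2) = 4/27
  weight(Z=3) = 4/27
Total weight = 1/27 + 4/27 + 4/27 = 1/3
P(Z=1 | obs) = 1/27 / 1/3 = 1/9
P(Z=2 | obs) = 4/27 / 1/3 = 4/9
P(Z=3 | obs) = 4/27 / 1/3 = 4/9

P(Z = 2 | obs) = 4/9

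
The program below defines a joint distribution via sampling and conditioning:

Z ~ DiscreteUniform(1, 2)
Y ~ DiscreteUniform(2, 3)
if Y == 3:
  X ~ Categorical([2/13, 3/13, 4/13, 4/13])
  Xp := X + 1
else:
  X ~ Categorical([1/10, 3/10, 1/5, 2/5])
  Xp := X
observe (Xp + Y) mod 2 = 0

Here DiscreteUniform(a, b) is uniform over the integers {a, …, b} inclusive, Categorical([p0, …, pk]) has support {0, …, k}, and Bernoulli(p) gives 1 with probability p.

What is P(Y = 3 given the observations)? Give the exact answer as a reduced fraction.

Enumerate traces; 8 have nonzero weight after conditioning:
  (Z=1, Y=2, X=0) weight 1/40
  (Z=1, Y=2, X=2) weight 1/20
  (Z=1, Y=3, X=0) weight 1/26
  (Z=1, Y=3, X=2) weight 1/13
  (Z=2, Y=2, X=0) weight 1/40
  (Z=2, Y=2, X=2) weight 1/20
  (Z=2, Y=3, X=0) weight 1/26
  (Z=2, Y=3, X=2) weight 1/13
Group by Y:
  weight(Y=2) = 3/20
  weight(Y=3) = 3/13
Total weight = 3/20 + 3/13 = 99/260
P(Y=2 | obs) = 3/20 / 99/260 = 13/33
P(Y=3 | obs) = 3/13 / 99/260 = 20/33

P(Y = 3 | obs) = 20/33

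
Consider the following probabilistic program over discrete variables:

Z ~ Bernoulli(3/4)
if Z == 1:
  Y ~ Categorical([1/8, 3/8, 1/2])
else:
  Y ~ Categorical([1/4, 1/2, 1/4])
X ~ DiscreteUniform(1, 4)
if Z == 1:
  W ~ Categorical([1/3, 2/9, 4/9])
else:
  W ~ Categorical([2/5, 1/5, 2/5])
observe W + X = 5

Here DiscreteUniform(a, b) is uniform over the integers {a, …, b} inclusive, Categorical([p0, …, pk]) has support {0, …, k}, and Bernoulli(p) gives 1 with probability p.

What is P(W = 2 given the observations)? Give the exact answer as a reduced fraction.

P(W = 2 | obs) = 2/3

Enumerate traces; 12 have nonzero weight after conditioning:
  (Z=0, Y=0, X=3, W=2) weight 1/160
  (Z=0, Y=0, X=4, W=1) weight 1/320
  (Z=0, Y=1, X=3, W=2) weight 1/80
  (Z=0, Y=1, X=4, W=1) weight 1/160
  (Z=0, Y=2, X=3, W=2) weight 1/160
  (Z=0, Y=2, X=4, W=1) weight 1/320
  (Z=1, Y=0, X=3, W=2) weight 1/96
  (Z=1, Y=0, X=4, W=1) weight 1/192
  … 4 more
Group by W:
  weight(W=1) = 13/240
  weight(W=2) = 13/120
Total weight = 13/240 + 13/120 = 13/80
P(W=1 | obs) = 13/240 / 13/80 = 1/3
P(W=2 | obs) = 13/120 / 13/80 = 2/3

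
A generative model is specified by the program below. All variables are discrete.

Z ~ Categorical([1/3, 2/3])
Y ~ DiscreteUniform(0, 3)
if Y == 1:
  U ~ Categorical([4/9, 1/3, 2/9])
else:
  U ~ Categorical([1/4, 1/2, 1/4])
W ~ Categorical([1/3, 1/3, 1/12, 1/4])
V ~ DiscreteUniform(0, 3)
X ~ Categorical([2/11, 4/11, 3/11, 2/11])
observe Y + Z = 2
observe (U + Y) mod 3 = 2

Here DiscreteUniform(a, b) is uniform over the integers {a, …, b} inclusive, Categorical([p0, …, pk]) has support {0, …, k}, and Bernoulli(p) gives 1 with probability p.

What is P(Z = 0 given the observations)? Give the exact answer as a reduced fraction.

P(Z = 0 | obs) = 3/11

Enumerate traces; 128 have nonzero weight after conditioning:
  (Z=0, Y=2, U=0, W=0, V=0, X=0) weight 1/3168
  (Z=0, Y=2, U=0, W=0, V=0, X=1) weight 1/1584
  (Z=0, Y=2, U=0, W=0, V=0, X=2) weight 1/2112
  (Z=0, Y=2, U=0, W=0, V=0, X=3) weight 1/3168
  (Z=0, Y=2, U=0, W=0, V=1, X=0) weight 1/3168
  (Z=0, Y=2, U=0, W=0, V=1, X=1) weight 1/1584
  (Z=0, Y=2, U=0, W=0, V=1, X=2) weight 1/2112
  (Z=0, Y=2, U=0, W=0, V=1, X=3) weight 1/3168
  (Z=1, Y=1, U=1, W=0, V=0, X=0) weight 1/1188
  … 119 more
Group by Z:
  weight(Z=0) = 1/48
  weight(Z=1) = 1/18
Total weight = 1/48 + 1/18 = 11/144
P(Z=0 | obs) = 1/48 / 11/144 = 3/11
P(Z=1 | obs) = 1/18 / 11/144 = 8/11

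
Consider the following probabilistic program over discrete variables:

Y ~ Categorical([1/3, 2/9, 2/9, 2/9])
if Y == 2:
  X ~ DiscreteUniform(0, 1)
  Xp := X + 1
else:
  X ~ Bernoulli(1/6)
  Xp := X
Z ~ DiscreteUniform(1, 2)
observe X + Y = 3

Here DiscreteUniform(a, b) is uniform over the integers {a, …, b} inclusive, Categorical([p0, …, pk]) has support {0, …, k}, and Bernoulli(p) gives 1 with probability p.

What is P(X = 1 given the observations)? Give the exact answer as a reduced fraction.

P(X = 1 | obs) = 3/8

Enumerate traces; 4 have nonzero weight after conditioning:
  (Y=2, X=1, Z=1) weight 1/18
  (Y=2, X=1, Z=2) weight 1/18
  (Y=3, X=0, Z=1) weight 5/54
  (Y=3, X=0, Z=2) weight 5/54
Group by X:
  weight(X=0) = 5/27
  weight(X=1) = 1/9
Total weight = 5/27 + 1/9 = 8/27
P(X=0 | obs) = 5/27 / 8/27 = 5/8
P(X=1 | obs) = 1/9 / 8/27 = 3/8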